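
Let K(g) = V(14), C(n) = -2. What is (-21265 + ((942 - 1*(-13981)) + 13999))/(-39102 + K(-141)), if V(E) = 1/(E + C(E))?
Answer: -91884/469223 ≈ -0.19582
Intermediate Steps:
V(E) = 1/(-2 + E) (V(E) = 1/(E - 2) = 1/(-2 + E))
K(g) = 1/12 (K(g) = 1/(-2 + 14) = 1/12)
(-21265 + ((942 - 1*(-13981)) + 13999))/(-39102 + K(-141)) = (-21265 + ((942 - 1*(-13981)) + 13999))/(-39102 + 1/12) = (-21265 + ((942 + 13981) + 13999))/(-469223/12) = (-21265 + (14923 + 13999))*(-12/469223) = (-21265 + 28922)*(-12/469223) = 7657*(-12/469223) = -91884/469223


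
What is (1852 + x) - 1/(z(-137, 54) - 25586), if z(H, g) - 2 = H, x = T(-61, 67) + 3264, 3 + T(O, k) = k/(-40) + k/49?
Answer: 257746979277/50413160 ≈ 5112.7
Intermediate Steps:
T(O, k) = -3 - 9*k/1960 (T(O, k) = -3 + (k/(-40) + k/49) = -3 + (k*(-1/40) + k*(1/49)) = -3 + (-k/40 + k/49) = -3 - 9*k/1960)
x = 6390957/1960 (x = (-3 - 9/1960*67) + 3264 = (-3 - 603/1960) + 3264 = -6483/1960 + 3264 = 6390957/1960 ≈ 3260.7)
z(H, g) = 2 + H
(1852 + x) - 1/(z(-137, 54) - 25586) = (1852 + 6390957/1960) - 1/((2 - 137) - 25586) = 10020877/1960 - 1/(-135 - 25586) = 10020877/1960 - 1/(-25721) = 10020877/1960 - 1*(-1/25721) = 10020877/1960 + 1/25721 = 257746979277/50413160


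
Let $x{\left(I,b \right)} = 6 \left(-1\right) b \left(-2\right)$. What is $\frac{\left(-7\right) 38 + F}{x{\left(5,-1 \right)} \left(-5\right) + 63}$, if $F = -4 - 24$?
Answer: $- \frac{98}{41} \approx -2.3902$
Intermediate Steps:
$x{\left(I,b \right)} = 12 b$ ($x{\left(I,b \right)} = - 6 b \left(-2\right) = 12 b$)
$F = -28$ ($F = -4 - 24 = -28$)
$\frac{\left(-7\right) 38 + F}{x{\left(5,-1 \right)} \left(-5\right) + 63} = \frac{\left(-7\right) 38 - 28}{12 \left(-1\right) \left(-5\right) + 63} = \frac{-266 - 28}{\left(-12\right) \left(-5\right) + 63} = - \frac{294}{60 + 63} = - \frac{294}{123} = \left(-294\right) \frac{1}{123} = - \frac{98}{41}$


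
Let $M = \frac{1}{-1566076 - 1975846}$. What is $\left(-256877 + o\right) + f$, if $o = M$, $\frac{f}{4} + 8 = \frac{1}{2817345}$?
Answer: $- \frac{2563647700643204467}{9978816237090} \approx -2.5691 \cdot 10^{5}$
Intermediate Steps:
$f = - \frac{90155036}{2817345}$ ($f = -32 + \frac{4}{2817345} = - \frac{90155036}{2817345} \approx -32.0$)
$M = - \frac{1}{3541922}$ ($M = \frac{1}{-3541922} = - \frac{1}{3541922} \approx -2.8233 \cdot 10^{-7}$)
$o = - \frac{1}{3541922} \approx -2.8233 \cdot 10^{-7}$
$\left(-256877 + o\right) + f = \left(-256877 - \frac{1}{3541922}\right) - \frac{90155036}{2817345} = - \frac{909838297595}{3541922} - \frac{90155036}{2817345} = - \frac{2563647700643204467}{9978816237090}$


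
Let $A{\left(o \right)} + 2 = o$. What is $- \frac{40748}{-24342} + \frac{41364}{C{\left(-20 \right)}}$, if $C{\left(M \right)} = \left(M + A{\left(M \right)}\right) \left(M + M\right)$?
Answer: $\frac{44805797}{1703940} \approx 26.295$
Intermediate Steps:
$A{\left(o \right)} = -2 + o$
$C{\left(M \right)} = 2 M \left(-2 + 2 M\right)$ ($C{\left(M \right)} = \left(M + \left(-2 + M\right)\right) \left(M + M\right) = \left(-2 + 2 M\right) 2 M = 2 M \left(-2 + 2 M\right)$)
$- \frac{40748}{-24342} + \frac{41364}{C{\left(-20 \right)}} = - \frac{40748}{-24342} + \frac{41364}{4 \left(-20\right) \left(-1 - 20\right)} = \left(-40748\right) \left(- \frac{1}{24342}\right) + \frac{41364}{4 \left(-20\right) \left(-21\right)} = \frac{20374}{12171} + \frac{41364}{1680} = \frac{20374}{12171} + 41364 \cdot \frac{1}{1680} = \frac{20374}{12171} + \frac{3447}{140} = \frac{44805797}{1703940}$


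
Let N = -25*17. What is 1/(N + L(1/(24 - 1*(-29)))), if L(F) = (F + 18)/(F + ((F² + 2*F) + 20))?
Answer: -11268/4778777 ≈ -0.0023579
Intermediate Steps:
L(F) = (18 + F)/(20 + F² + 3*F) (L(F) = (18 + F)/(F + (20 + F² + 2*F)) = (18 + F)/(20 + F² + 3*F))
N = -425
1/(N + L(1/(24 - 1*(-29)))) = 1/(-425 + (18 + 1/(24 - 1*(-29)))/(20 + (1/(24 - 1*(-29)))² + 3/(24 - 1*(-29)))) = 1/(-425 + (18 + 1/(24 + 29))/(20 + (1/(24 + 29))² + 3/(24 + 29))) = 1/(-425 + (18 + 1/53)/(20 + (1/53)² + 3/53)) = 1/(-425 + (18 + 1/53)/(20 + (1/53)² + 3*(1/53))) = 1/(-425 + (955/53)/(20 + 1/2809 + 3/53)) = 1/(-425 + (955/53)/(56340/2809)) = 1/(-425 + (2809/56340)*(955/53)) = 1/(-425 + 10123/11268) = 1/(-4778777/11268) = -11268/4778777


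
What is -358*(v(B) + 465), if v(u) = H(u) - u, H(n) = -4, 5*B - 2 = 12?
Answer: -820178/5 ≈ -1.6404e+5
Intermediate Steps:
B = 14/5 (B = ⅖ + (⅕)*12 = ⅖ + 12/5 = 14/5 ≈ 2.8000)
v(u) = -4 - u
-358*(v(B) + 465) = -358*((-4 - 1*14/5) + 465) = -358*((-4 - 14/5) + 465) = -358*(-34/5 + 465) = -358*2291/5 = -820178/5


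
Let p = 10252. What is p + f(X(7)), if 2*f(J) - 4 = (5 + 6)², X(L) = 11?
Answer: 20629/2 ≈ 10315.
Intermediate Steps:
f(J) = 125/2 (f(J) = 2 + (5 + 6)²/2 = 2 + (½)*11² = 2 + (½)*121 = 2 + 121/2 = 125/2)
p + f(X(7)) = 10252 + 125/2 = 20629/2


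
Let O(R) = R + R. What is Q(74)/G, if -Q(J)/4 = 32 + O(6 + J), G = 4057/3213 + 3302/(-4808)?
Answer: -5932071936/4448365 ≈ -1333.5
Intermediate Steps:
O(R) = 2*R
G = 4448365/7724052 (G = 4057*(1/3213) + 3302*(-1/4808) = 4057/3213 - 1651/2404 = 4448365/7724052 ≈ 0.57591)
Q(J) = -176 - 8*J (Q(J) = -4*(32 + 2*(6 + J)) = -4*(32 + (12 + 2*J)) = -4*(44 + 2*J) = -176 - 8*J)
Q(74)/G = (-176 - 8*74)/(4448365/7724052) = (-176 - 592)*(7724052/4448365) = -768*7724052/4448365 = -5932071936/4448365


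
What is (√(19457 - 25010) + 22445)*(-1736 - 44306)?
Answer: -1033412690 - 138126*I*√617 ≈ -1.0334e+9 - 3.431e+6*I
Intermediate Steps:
(√(19457 - 25010) + 22445)*(-1736 - 44306) = (√(-5553) + 22445)*(-46042) = (3*I*√617 + 22445)*(-46042) = (22445 + 3*I*√617)*(-46042) = -1033412690 - 138126*I*√617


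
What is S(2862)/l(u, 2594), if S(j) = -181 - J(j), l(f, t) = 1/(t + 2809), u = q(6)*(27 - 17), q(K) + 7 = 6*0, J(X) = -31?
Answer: -810450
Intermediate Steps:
q(K) = -7 (q(K) = -7 + 6*0 = -7 + 0 = -7)
u = -70 (u = -7*(27 - 17) = -7*10 = -70)
l(f, t) = 1/(2809 + t)
S(j) = -150 (S(j) = -181 - 1*(-31) = -181 + 31 = -150)
S(2862)/l(u, 2594) = -150/(1/(2809 + 2594)) = -150/(1/5403) = -150/1/5403 = -150*5403 = -810450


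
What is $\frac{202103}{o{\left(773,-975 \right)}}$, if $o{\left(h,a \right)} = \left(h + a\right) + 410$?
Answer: $\frac{202103}{208} \approx 971.65$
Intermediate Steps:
$o{\left(h,a \right)} = 410 + a + h$ ($o{\left(h,a \right)} = \left(a + h\right) + 410 = 410 + a + h$)
$\frac{202103}{o{\left(773,-975 \right)}} = \frac{202103}{410 - 975 + 773} = \frac{202103}{208}$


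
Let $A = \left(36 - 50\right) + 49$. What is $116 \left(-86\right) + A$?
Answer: $-9941$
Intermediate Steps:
$A = 35$ ($A = -14 + 49 = 35$)
$116 \left(-86\right) + A = 116 \left(-86\right) + 35 = -9976 + 35 = -9941$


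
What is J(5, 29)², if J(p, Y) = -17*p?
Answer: 7225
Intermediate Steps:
J(5, 29)² = (-17*5)² = (-85)² = 7225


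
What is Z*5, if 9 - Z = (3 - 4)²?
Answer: 40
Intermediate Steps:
Z = 8 (Z = 9 - (3 - 4)² = 9 - 1*(-1)² = 9 - 1*1 = 9 - 1 = 8)
Z*5 = 8*5 = 40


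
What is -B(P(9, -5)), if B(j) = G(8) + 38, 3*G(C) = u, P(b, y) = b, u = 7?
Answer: -121/3 ≈ -40.333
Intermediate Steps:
G(C) = 7/3 (G(C) = (⅓)*7 = 7/3)
B(j) = 121/3 (B(j) = 7/3 + 38 = 121/3)
-B(P(9, -5)) = -1*121/3 = -121/3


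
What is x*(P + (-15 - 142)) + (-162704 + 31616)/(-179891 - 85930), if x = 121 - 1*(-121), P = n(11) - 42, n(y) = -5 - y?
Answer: -4610178514/88607 ≈ -52030.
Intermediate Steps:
P = -58 (P = (-5 - 1*11) - 42 = (-5 - 11) - 42 = -16 - 42 = -58)
x = 242 (x = 121 + 121 = 242)
x*(P + (-15 - 142)) + (-162704 + 31616)/(-179891 - 85930) = 242*(-58 + (-15 - 142)) + (-162704 + 31616)/(-179891 - 85930) = 242*(-58 - 157) - 131088/(-265821) = 242*(-215) - 131088*(-1/265821) = -52030 + 43696/88607 = -4610178514/88607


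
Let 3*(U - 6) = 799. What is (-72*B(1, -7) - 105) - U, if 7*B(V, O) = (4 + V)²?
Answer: -13324/21 ≈ -634.48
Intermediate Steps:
U = 817/3 (U = 6 + (⅓)*799 = 6 + 799/3 = 817/3 ≈ 272.33)
B(V, O) = (4 + V)²/7
(-72*B(1, -7) - 105) - U = (-72*(4 + 1)²/7 - 105) - 1*817/3 = (-72*5²/7 - 105) - 817/3 = (-72*25/7 - 105) - 817/3 = (-1800/7 - 105) - 817/3 = -2535/7 - 817/3 = -13324/21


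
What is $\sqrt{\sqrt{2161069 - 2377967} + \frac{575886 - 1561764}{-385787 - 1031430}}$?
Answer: $\frac{\sqrt{1397203061526 + 2008504025089 i \sqrt{216898}}}{1417217} \approx 15.271 + 15.248 i$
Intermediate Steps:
$\sqrt{\sqrt{2161069 - 2377967} + \frac{575886 - 1561764}{-385787 - 1031430}} = \sqrt{\sqrt{-216898} + \frac{575886 - 1561764}{-1417217}} = \sqrt{i \sqrt{216898} - - \frac{985878}{1417217}} = \sqrt{i \sqrt{216898} + \frac{985878}{1417217}} = \sqrt{\frac{985878}{1417217} + i \sqrt{216898}}$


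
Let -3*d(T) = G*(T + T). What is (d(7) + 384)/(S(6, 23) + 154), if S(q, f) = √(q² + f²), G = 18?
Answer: 15400/7717 - 100*√565/7717 ≈ 1.6876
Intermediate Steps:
S(q, f) = √(f² + q²)
d(T) = -12*T (d(T) = -6*(T + T) = -6*2*T = -12*T)
(d(7) + 384)/(S(6, 23) + 154) = (-12*7 + 384)/(√(23² + 6²) + 154) = (-84 + 384)/(√(529 + 36) + 154) = 300/(√565 + 154) = 300/(154 + √565)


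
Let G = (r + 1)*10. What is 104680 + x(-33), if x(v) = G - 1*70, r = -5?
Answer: 104570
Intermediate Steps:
G = -40 (G = (-5 + 1)*10 = -4*10 = -40)
x(v) = -110 (x(v) = -40 - 1*70 = -40 - 70 = -110)
104680 + x(-33) = 104680 - 110 = 104570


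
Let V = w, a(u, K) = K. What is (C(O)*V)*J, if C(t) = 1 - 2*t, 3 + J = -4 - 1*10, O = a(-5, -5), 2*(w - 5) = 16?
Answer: -2431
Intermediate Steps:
w = 13 (w = 5 + (1/2)*16 = 5 + 8 = 13)
V = 13
O = -5
J = -17 (J = -3 + (-4 - 1*10) = -3 + (-4 - 10) = -3 - 14 = -17)
(C(O)*V)*J = ((1 - 2*(-5))*13)*(-17) = ((1 + 10)*13)*(-17) = (11*13)*(-17) = 143*(-17) = -2431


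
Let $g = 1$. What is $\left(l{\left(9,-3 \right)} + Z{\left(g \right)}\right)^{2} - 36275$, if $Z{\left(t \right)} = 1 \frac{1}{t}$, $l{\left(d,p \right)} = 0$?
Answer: $-36274$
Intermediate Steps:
$Z{\left(t \right)} = \frac{1}{t}$
$\left(l{\left(9,-3 \right)} + Z{\left(g \right)}\right)^{2} - 36275 = \left(0 + 1^{-1}\right)^{2} - 36275 = \left(0 + 1\right)^{2} - 36275 = 1^{2} - 36275 = 1 - 36275 = -36274$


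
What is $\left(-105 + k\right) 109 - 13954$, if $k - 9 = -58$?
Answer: $-30740$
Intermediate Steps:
$k = -49$ ($k = 9 - 58 = -49$)
$\left(-105 + k\right) 109 - 13954 = \left(-105 - 49\right) 109 - 13954 = \left(-154\right) 109 - 13954 = -16786 - 13954 = -30740$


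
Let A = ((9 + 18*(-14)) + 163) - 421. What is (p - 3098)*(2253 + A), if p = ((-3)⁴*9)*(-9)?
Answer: -16922568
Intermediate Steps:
A = -501 (A = ((9 - 252) + 163) - 421 = (-243 + 163) - 421 = -80 - 421 = -501)
p = -6561 (p = (81*9)*(-9) = 729*(-9) = -6561)
(p - 3098)*(2253 + A) = (-6561 - 3098)*(2253 - 501) = -9659*1752 = -16922568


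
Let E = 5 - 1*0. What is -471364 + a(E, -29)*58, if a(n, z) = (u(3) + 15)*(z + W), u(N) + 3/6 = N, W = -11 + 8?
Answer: -503844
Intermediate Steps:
W = -3
u(N) = -½ + N
E = 5 (E = 5 + 0 = 5)
a(n, z) = -105/2 + 35*z/2 (a(n, z) = ((-½ + 3) + 15)*(z - 3) = (5/2 + 15)*(-3 + z) = 35*(-3 + z)/2 = -105/2 + 35*z/2)
-471364 + a(E, -29)*58 = -471364 + (-105/2 + (35/2)*(-29))*58 = -471364 + (-105/2 - 1015/2)*58 = -471364 - 560*58 = -471364 - 32480 = -503844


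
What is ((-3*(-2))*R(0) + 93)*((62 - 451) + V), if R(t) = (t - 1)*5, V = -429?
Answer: -51534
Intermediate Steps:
R(t) = -5 + 5*t (R(t) = (-1 + t)*5 = -5 + 5*t)
((-3*(-2))*R(0) + 93)*((62 - 451) + V) = ((-3*(-2))*(-5 + 5*0) + 93)*((62 - 451) - 429) = (6*(-5 + 0) + 93)*(-389 - 429) = (6*(-5) + 93)*(-818) = (-30 + 93)*(-818) = 63*(-818) = -51534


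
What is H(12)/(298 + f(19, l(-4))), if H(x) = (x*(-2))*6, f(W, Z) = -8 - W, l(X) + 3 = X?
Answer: -144/271 ≈ -0.53137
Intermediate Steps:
l(X) = -3 + X
H(x) = -12*x (H(x) = -2*x*6 = -12*x)
H(12)/(298 + f(19, l(-4))) = (-12*12)/(298 + (-8 - 1*19)) = -144/(298 + (-8 - 19)) = -144/(298 - 27) = -144/271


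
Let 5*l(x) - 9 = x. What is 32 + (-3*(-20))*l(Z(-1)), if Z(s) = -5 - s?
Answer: 92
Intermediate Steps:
l(x) = 9/5 + x/5
32 + (-3*(-20))*l(Z(-1)) = 32 + (-3*(-20))*(9/5 + (-5 - 1*(-1))/5) = 32 + 60*(9/5 + (-5 + 1)/5) = 32 + 60*(9/5 + (⅕)*(-4)) = 32 + 60*(9/5 - ⅘) = 32 + 60*1 = 32 + 60 = 92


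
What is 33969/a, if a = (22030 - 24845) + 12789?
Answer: 33969/9974 ≈ 3.4058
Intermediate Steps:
a = 9974 (a = -2815 + 12789 = 9974)
33969/a = 33969/9974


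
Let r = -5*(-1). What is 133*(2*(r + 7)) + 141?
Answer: 3333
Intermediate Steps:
r = 5
133*(2*(r + 7)) + 141 = 133*(2*(5 + 7)) + 141 = 133*(2*12) + 141 = 133*24 + 141 = 3192 + 141 = 3333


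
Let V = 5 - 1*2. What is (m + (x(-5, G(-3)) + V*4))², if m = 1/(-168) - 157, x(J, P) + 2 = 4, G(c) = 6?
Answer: 577200625/28224 ≈ 20451.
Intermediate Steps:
x(J, P) = 2 (x(J, P) = -2 + 4 = 2)
V = 3 (V = 5 - 2 = 3)
m = -26377/168 (m = -1/168 - 157 = -26377/168 ≈ -157.01)
(m + (x(-5, G(-3)) + V*4))² = (-26377/168 + (2 + 3*4))² = (-26377/168 + (2 + 12))² = (-26377/168 + 14)² = (-24025/168)² = 577200625/28224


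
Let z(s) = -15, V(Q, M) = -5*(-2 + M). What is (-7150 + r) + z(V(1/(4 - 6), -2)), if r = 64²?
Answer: -3069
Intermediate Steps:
V(Q, M) = 10 - 5*M
r = 4096
(-7150 + r) + z(V(1/(4 - 6), -2)) = (-7150 + 4096) - 15 = -3054 - 15 = -3069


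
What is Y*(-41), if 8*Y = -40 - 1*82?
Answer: 2501/4 ≈ 625.25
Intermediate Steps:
Y = -61/4 (Y = (-40 - 1*82)/8 = (-40 - 82)/8 = (⅛)*(-122) = -61/4 ≈ -15.250)
Y*(-41) = -61/4*(-41) = 2501/4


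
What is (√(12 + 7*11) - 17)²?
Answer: (17 - √89)² ≈ 57.245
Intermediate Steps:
(√(12 + 7*11) - 17)² = (√(12 + 77) - 17)² = (√89 - 17)² = (-17 + √89)²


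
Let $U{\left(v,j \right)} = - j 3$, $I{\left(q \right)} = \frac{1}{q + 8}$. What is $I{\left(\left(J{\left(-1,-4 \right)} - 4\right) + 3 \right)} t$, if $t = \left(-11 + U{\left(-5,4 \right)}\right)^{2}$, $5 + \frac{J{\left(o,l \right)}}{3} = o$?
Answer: $- \frac{529}{11} \approx -48.091$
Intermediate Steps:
$J{\left(o,l \right)} = -15 + 3 o$
$I{\left(q \right)} = \frac{1}{8 + q}$
$U{\left(v,j \right)} = - 3 j$
$t = 529$ ($t = \left(-11 - 12\right)^{2} = \left(-23\right)^{2} = 529$)
$I{\left(\left(J{\left(-1,-4 \right)} - 4\right) + 3 \right)} t = \frac{1}{8 + \left(\left(\left(-15 + 3 \left(-1\right)\right) - 4\right) + 3\right)} 529 = \frac{1}{8 + \left(\left(\left(-15 - 3\right) - 4\right) + 3\right)} 529 = \frac{1}{8 + \left(\left(-18 - 4\right) + 3\right)} 529 = \frac{1}{8 + \left(-22 + 3\right)} 529 = \frac{1}{8 - 19} \cdot 529 = \frac{1}{-11} \cdot 529 = \left(- \frac{1}{11}\right) 529 = - \frac{529}{11}$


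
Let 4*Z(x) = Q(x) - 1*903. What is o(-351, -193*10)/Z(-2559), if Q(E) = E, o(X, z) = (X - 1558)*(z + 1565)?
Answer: -1393570/1731 ≈ -805.07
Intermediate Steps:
o(X, z) = (-1558 + X)*(1565 + z)
Z(x) = -903/4 + x/4 (Z(x) = (x - 1*903)/4 = (x - 903)/4 = (-903 + x)/4 = -903/4 + x/4)
o(-351, -193*10)/Z(-2559) = (-2438270 - (-300694)*10 + 1565*(-351) - (-67743)*10)/(-903/4 + (¼)*(-2559)) = (-2438270 - 1558*(-1930) - 549315 - 351*(-1930))/(-903/4 - 2559/4) = (-2438270 + 3006940 - 549315 + 677430)/(-1731/2) = 696785*(-2/1731) = -1393570/1731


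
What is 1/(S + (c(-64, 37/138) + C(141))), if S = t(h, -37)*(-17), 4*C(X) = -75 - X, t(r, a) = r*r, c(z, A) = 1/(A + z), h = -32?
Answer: -8795/153578428 ≈ -5.7267e-5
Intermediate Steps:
t(r, a) = r**2
C(X) = -75/4 - X/4 (C(X) = (-75 - X)/4 = -75/4 - X/4)
S = -17408 (S = (-32)**2*(-17) = 1024*(-17) = -17408)
1/(S + (c(-64, 37/138) + C(141))) = 1/(-17408 + (1/(37/138 - 64) + (-75/4 - 1/4*141))) = 1/(-17408 + (1/(37*(1/138) - 64) + (-75/4 - 141/4))) = 1/(-17408 + (1/(37/138 - 64) - 54)) = 1/(-17408 + (1/(-8795/138) - 54)) = 1/(-17408 + (-138/8795 - 54)) = 1/(-17408 - 475068/8795) = 1/(-153578428/8795) = -8795/153578428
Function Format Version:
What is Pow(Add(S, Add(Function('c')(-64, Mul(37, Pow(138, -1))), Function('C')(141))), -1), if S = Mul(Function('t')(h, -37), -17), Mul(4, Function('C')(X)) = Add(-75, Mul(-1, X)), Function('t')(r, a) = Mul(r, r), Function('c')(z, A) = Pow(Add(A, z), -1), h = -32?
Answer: Rational(-8795, 153578428) ≈ -5.7267e-5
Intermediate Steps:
Function('t')(r, a) = Pow(r, 2)
Function('C')(X) = Add(Rational(-75, 4), Mul(Rational(-1, 4), X)) (Function('C')(X) = Mul(Rational(1, 4), Add(-75, Mul(-1, X))) = Add(Rational(-75, 4), Mul(Rational(-1, 4), X)))
S = -17408 (S = Mul(Pow(-32, 2), -17) = Mul(1024, -17) = -17408)
Pow(Add(S, Add(Function('c')(-64, Mul(37, Pow(138, -1))), Function('C')(141))), -1) = Pow(Add(-17408, Add(Pow(Add(Mul(37, Pow(138, -1)), -64), -1), Add(Rational(-75, 4), Mul(Rational(-1, 4), 141)))), -1) = Pow(Add(-17408, Add(Pow(Add(Mul(37, Rational(1, 138)), -64), -1), Add(Rational(-75, 4), Rational(-141, 4)))), -1) = Pow(Add(-17408, Add(Pow(Add(Rational(37, 138), -64), -1), -54)), -1) = Pow(Add(-17408, Add(Pow(Rational(-8795, 138), -1), -54)), -1) = Pow(Add(-17408, Add(Rational(-138, 8795), -54)), -1) = Pow(Add(-17408, Rational(-475068, 8795)), -1) = Pow(Rational(-153578428, 8795), -1) = Rational(-8795, 153578428)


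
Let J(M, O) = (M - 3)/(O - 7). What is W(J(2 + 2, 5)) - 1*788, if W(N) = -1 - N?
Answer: -1577/2 ≈ -788.50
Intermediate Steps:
J(M, O) = (-3 + M)/(-7 + O)
W(J(2 + 2, 5)) - 1*788 = (-1 - (-3 + (2 + 2))/(-7 + 5)) - 1*788 = (-1 - (-3 + 4)/(-2)) - 788 = (-1 - (-1)/2) - 788 = (-1 - 1*(-½)) - 788 = (-1 + ½) - 788 = -½ - 788 = -1577/2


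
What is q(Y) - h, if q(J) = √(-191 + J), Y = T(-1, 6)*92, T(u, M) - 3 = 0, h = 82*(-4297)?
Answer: 352354 + √85 ≈ 3.5236e+5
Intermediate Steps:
h = -352354
T(u, M) = 3 (T(u, M) = 3 + 0 = 3)
Y = 276 (Y = 3*92 = 276)
q(Y) - h = √(-191 + 276) - 1*(-352354) = √85 + 352354 = 352354 + √85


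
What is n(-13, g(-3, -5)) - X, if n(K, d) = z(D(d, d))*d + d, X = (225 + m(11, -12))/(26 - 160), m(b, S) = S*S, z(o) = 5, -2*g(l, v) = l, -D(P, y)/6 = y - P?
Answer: 1575/134 ≈ 11.754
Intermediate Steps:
D(P, y) = -6*y + 6*P (D(P, y) = -6*(y - P) = -6*y + 6*P)
g(l, v) = -l/2
m(b, S) = S²
X = -369/134 (X = (225 + (-12)²)/(26 - 160) = (225 + 144)/(-134) = 369*(-1/134) = -369/134 ≈ -2.7537)
n(K, d) = 6*d (n(K, d) = 5*d + d = 6*d)
n(-13, g(-3, -5)) - X = 6*(-½*(-3)) - 1*(-369/134) = 6*(3/2) + 369/134 = 9 + 369/134 = 1575/134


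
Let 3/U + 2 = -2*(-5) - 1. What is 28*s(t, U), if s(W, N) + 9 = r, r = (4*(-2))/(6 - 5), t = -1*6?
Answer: -476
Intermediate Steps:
t = -6
U = 3/7 (U = 3/(-2 + (-2*(-5) - 1)) = 3/(-2 + (10 - 1)) = 3/(-2 + 9) = 3/7 ≈ 0.42857)
r = -8 (r = -8/1 = -8*1 = -8)
s(W, N) = -17 (s(W, N) = -9 - 8 = -17)
28*s(t, U) = 28*(-17) = -476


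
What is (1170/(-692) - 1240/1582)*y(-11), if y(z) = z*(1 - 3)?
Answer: -7449805/136843 ≈ -54.441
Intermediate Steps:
y(z) = -2*z (y(z) = z*(-2) = -2*z)
(1170/(-692) - 1240/1582)*y(-11) = (1170/(-692) - 1240/1582)*(-2*(-11)) = (1170*(-1/692) - 1240*1/1582)*22 = (-585/346 - 620/791)*22 = -677255/273686*22 = -7449805/136843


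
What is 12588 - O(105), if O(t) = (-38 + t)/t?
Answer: 1321673/105 ≈ 12587.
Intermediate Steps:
O(t) = (-38 + t)/t
12588 - O(105) = 12588 - (-38 + 105)/105 = 12588 - 67/105 = 1321673/105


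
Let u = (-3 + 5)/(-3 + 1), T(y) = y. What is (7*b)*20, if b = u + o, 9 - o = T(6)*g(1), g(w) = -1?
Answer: 1960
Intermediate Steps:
o = 15 (o = 9 - 6*(-1) = 9 - 1*(-6) = 9 + 6 = 15)
u = -1 (u = 2/(-2) = 2*(-½) = -1)
b = 14 (b = -1 + 15 = 14)
(7*b)*20 = (7*14)*20 = 98*20 = 1960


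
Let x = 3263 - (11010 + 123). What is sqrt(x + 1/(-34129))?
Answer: I*sqrt(9166886638799)/34129 ≈ 88.713*I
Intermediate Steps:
x = -7870 (x = 3263 - 1*11133 = 3263 - 11133 = -7870)
sqrt(x + 1/(-34129)) = sqrt(-7870 + 1/(-34129)) = sqrt(-7870 - 1/34129) = sqrt(-268595231/34129) = I*sqrt(9166886638799)/34129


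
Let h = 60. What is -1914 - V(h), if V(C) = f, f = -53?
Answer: -1861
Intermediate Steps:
V(C) = -53
-1914 - V(h) = -1914 - 1*(-53) = -1914 + 53 = -1861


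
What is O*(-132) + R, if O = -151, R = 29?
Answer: 19961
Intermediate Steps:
O*(-132) + R = -151*(-132) + 29 = 19932 + 29 = 19961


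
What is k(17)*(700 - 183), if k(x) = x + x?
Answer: 17578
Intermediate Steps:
k(x) = 2*x
k(17)*(700 - 183) = (2*17)*(700 - 183) = 34*517 = 17578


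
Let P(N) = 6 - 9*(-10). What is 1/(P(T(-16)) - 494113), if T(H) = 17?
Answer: -1/494017 ≈ -2.0242e-6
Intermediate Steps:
P(N) = 96 (P(N) = 6 + 90 = 96)
1/(P(T(-16)) - 494113) = 1/(96 - 494113) = 1/(-494017) = -1/494017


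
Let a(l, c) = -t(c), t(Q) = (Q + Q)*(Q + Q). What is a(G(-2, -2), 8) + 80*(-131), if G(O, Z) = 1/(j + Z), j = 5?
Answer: -10736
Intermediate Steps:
t(Q) = 4*Q² (t(Q) = (2*Q)*(2*Q) = 4*Q²)
G(O, Z) = 1/(5 + Z)
a(l, c) = -4*c²
a(G(-2, -2), 8) + 80*(-131) = -4*8² + 80*(-131) = -4*64 - 10480 = -256 - 10480 = -10736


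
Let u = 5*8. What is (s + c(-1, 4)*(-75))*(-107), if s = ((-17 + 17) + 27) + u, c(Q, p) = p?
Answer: 24931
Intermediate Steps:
u = 40
s = 67 (s = ((-17 + 17) + 27) + 40 = (0 + 27) + 40 = 27 + 40 = 67)
(s + c(-1, 4)*(-75))*(-107) = (67 + 4*(-75))*(-107) = (67 - 300)*(-107) = -233*(-107) = 24931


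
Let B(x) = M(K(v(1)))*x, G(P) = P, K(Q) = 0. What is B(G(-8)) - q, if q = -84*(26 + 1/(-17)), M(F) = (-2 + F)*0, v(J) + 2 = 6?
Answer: 37044/17 ≈ 2179.1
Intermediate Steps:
v(J) = 4 (v(J) = -2 + 6 = 4)
M(F) = 0
B(x) = 0 (B(x) = 0*x = 0)
q = -37044/17 (q = -84*(26 - 1/17) = -84*441/17 = -37044/17 ≈ -2179.1)
B(G(-8)) - q = 0 - 1*(-37044/17) = 0 + 37044/17 = 37044/17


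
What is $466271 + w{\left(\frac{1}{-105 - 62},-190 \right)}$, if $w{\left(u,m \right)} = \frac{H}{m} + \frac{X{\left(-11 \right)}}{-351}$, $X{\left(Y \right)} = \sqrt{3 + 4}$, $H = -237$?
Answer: $\frac{88591727}{190} - \frac{\sqrt{7}}{351} \approx 4.6627 \cdot 10^{5}$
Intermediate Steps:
$X{\left(Y \right)} = \sqrt{7}$
$w{\left(u,m \right)} = - \frac{237}{m} - \frac{\sqrt{7}}{351}$ ($w{\left(u,m \right)} = - \frac{237}{m} + \frac{\sqrt{7}}{-351} = - \frac{237}{m} + \sqrt{7} \left(- \frac{1}{351}\right) = - \frac{237}{m} - \frac{\sqrt{7}}{351}$)
$466271 + w{\left(\frac{1}{-105 - 62},-190 \right)} = 466271 - \left(- \frac{237}{190} + \frac{\sqrt{7}}{351}\right) = 466271 + \left(\frac{237}{190} - \frac{\sqrt{7}}{351}\right) = \frac{88591727}{190} - \frac{\sqrt{7}}{351}$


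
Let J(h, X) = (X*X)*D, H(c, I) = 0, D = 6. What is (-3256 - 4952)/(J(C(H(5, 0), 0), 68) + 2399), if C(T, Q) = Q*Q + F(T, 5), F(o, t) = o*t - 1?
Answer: -8208/30143 ≈ -0.27230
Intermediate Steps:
F(o, t) = -1 + o*t
C(T, Q) = -1 + Q² + 5*T (C(T, Q) = Q*Q + (-1 + T*5) = Q² + (-1 + 5*T) = -1 + Q² + 5*T)
J(h, X) = 6*X² (J(h, X) = (X*X)*6 = X²*6 = 6*X²)
(-3256 - 4952)/(J(C(H(5, 0), 0), 68) + 2399) = (-3256 - 4952)/(6*68² + 2399) = -8208/(6*4624 + 2399) = -8208/(27744 + 2399) = -8208/30143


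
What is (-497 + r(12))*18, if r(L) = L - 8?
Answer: -8874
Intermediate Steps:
r(L) = -8 + L
(-497 + r(12))*18 = (-497 + (-8 + 12))*18 = (-497 + 4)*18 = -493*18 = -8874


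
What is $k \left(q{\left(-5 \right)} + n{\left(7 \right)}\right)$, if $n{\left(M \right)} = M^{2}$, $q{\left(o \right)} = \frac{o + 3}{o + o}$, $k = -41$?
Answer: $- \frac{10086}{5} \approx -2017.2$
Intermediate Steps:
$q{\left(o \right)} = \frac{3 + o}{2 o}$
$k \left(q{\left(-5 \right)} + n{\left(7 \right)}\right) = - 41 \left(\frac{3 - 5}{2 \left(-5\right)} + 7^{2}\right) = - 41 \left(\frac{1}{2} \left(- \frac{1}{5}\right) \left(-2\right) + 49\right) = - 41 \left(\frac{1}{5} + 49\right) = \left(-41\right) \frac{246}{5} = - \frac{10086}{5}$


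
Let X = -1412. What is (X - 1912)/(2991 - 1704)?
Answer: -1108/429 ≈ -2.5828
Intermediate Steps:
(X - 1912)/(2991 - 1704) = (-1412 - 1912)/(2991 - 1704) = -3324/1287 = -3324*1/1287 = -1108/429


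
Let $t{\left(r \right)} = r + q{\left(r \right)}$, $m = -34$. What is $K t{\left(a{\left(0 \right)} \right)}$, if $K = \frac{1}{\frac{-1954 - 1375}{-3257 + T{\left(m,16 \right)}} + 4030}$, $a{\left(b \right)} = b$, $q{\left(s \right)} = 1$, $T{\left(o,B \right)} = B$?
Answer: $\frac{3241}{13064559} \approx 0.00024808$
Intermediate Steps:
$t{\left(r \right)} = 1 + r$ ($t{\left(r \right)} = r + 1 = 1 + r$)
$K = \frac{3241}{13064559}$ ($K = \frac{1}{\frac{-1954 - 1375}{-3257 + 16} + 4030} = \frac{1}{- \frac{3329}{-3241} + 4030} = \frac{1}{\left(-3329\right) \left(- \frac{1}{3241}\right) + 4030} = \frac{1}{\frac{3329}{3241} + 4030} = \frac{1}{\frac{13064559}{3241}} = \frac{3241}{13064559} \approx 0.00024808$)
$K t{\left(a{\left(0 \right)} \right)} = \frac{3241 \left(1 + 0\right)}{13064559} = \frac{3241}{13064559} \cdot 1 = \frac{3241}{13064559}$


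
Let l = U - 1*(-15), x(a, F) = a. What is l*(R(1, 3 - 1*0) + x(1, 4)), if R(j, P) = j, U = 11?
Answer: 52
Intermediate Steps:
l = 26 (l = 11 - 1*(-15) = 11 + 15 = 26)
l*(R(1, 3 - 1*0) + x(1, 4)) = 26*(1 + 1) = 26*2 = 52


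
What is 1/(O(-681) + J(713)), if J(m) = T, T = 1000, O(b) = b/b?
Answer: 1/1001 ≈ 0.00099900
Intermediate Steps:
O(b) = 1
J(m) = 1000
1/(O(-681) + J(713)) = 1/(1 + 1000) = 1/1001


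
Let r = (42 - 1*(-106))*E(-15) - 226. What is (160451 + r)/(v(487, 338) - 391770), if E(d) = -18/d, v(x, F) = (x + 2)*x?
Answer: -802013/768135 ≈ -1.0441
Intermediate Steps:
v(x, F) = x*(2 + x) (v(x, F) = (2 + x)*x = x*(2 + x))
r = -242/5 (r = (42 - 1*(-106))*(-18/(-15)) - 226 = (42 + 106)*(-18*(-1/15)) - 226 = 148*(6/5) - 226 = 888/5 - 226 = -242/5 ≈ -48.400)
(160451 + r)/(v(487, 338) - 391770) = (160451 - 242/5)/(487*(2 + 487) - 391770) = 802013/(5*(487*489 - 391770)) = 802013/(5*(238143 - 391770)) = (802013/5)/(-153627) = (802013/5)*(-1/153627) = -802013/768135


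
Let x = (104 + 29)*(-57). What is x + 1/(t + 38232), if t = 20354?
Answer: -444140465/58586 ≈ -7581.0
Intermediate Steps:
x = -7581 (x = 133*(-57) = -7581)
x + 1/(t + 38232) = -7581 + 1/(20354 + 38232) = -7581 + 1/58586 = -444140465/58586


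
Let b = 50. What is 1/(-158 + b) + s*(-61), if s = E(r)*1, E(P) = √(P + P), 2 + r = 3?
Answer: -1/108 - 61*√2 ≈ -86.276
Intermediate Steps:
r = 1 (r = -2 + 3 = 1)
E(P) = √2*√P (E(P) = √(2*P) = √2*√P)
s = √2 (s = (√2*√1)*1 = (√2*1)*1 = √2*1 = √2 ≈ 1.4142)
1/(-158 + b) + s*(-61) = 1/(-158 + 50) + √2*(-61) = 1/(-108) - 61*√2 = -1/108 - 61*√2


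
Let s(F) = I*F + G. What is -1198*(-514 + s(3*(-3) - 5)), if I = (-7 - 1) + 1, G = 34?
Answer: 457636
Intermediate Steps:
I = -7 (I = -8 + 1 = -7)
s(F) = 34 - 7*F (s(F) = -7*F + 34 = 34 - 7*F)
-1198*(-514 + s(3*(-3) - 5)) = -1198*(-514 + (34 - 7*(3*(-3) - 5))) = -1198*(-514 + (34 - 7*(-9 - 5))) = -1198*(-514 + (34 - 7*(-14))) = -1198*(-514 + (34 + 98)) = -1198*(-514 + 132) = -1198*(-382) = 457636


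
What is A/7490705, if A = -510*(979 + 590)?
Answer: -160038/1498141 ≈ -0.10682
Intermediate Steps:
A = -800190 (A = -510*1569 = -800190)
A/7490705 = -800190/7490705 = -800190*1/7490705 = -160038/1498141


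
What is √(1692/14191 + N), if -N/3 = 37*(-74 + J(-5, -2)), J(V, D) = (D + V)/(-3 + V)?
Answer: 3*√2906020747358/56764 ≈ 90.094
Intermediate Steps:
J(V, D) = (D + V)/(-3 + V)
N = 64935/8 (N = -111*(-74 + (-2 - 5)/(-3 - 5)) = -111*(-74 - 7/(-8)) = -111*(-74 - ⅛*(-7)) = -111*(-74 + 7/8) = -111*(-585)/8 = -3*(-21645/8) = 64935/8 ≈ 8116.9)
√(1692/14191 + N) = √(1692/14191 + 64935/8) = √(921506121/113528) = 3*√2906020747358/56764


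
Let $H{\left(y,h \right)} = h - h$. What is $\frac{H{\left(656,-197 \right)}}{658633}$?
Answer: $0$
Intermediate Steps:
$H{\left(y,h \right)} = 0$
$\frac{H{\left(656,-197 \right)}}{658633} = \frac{0}{658633} = 0 \cdot \frac{1}{658633} = 0$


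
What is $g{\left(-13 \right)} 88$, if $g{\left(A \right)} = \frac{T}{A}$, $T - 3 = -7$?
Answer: $\frac{352}{13} \approx 27.077$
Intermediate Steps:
$T = -4$ ($T = 3 - 7 = -4$)
$g{\left(A \right)} = - \frac{4}{A}$
$g{\left(-13 \right)} 88 = - \frac{4}{-13} \cdot 88 = \left(-4\right) \left(- \frac{1}{13}\right) 88 = \frac{4}{13} \cdot 88 = \frac{352}{13}$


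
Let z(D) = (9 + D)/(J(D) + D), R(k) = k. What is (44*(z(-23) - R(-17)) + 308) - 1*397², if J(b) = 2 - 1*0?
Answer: -469571/3 ≈ -1.5652e+5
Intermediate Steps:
J(b) = 2 (J(b) = 2 + 0 = 2)
z(D) = (9 + D)/(2 + D)
(44*(z(-23) - R(-17)) + 308) - 1*397² = (44*((9 - 23)/(2 - 23) - 1*(-17)) + 308) - 1*397² = (44*(-14/(-21) + 17) + 308) - 1*157609 = (44*(-1/21*(-14) + 17) + 308) - 157609 = (44*(⅔ + 17) + 308) - 157609 = (44*(53/3) + 308) - 157609 = (2332/3 + 308) - 157609 = 3256/3 - 157609 = -469571/3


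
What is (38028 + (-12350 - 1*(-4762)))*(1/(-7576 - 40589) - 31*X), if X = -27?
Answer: 245432265152/9633 ≈ 2.5478e+7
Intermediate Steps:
(38028 + (-12350 - 1*(-4762)))*(1/(-7576 - 40589) - 31*X) = (38028 + (-12350 - 1*(-4762)))*(1/(-7576 - 40589) - 31*(-27)) = (38028 + (-12350 + 4762))*(1/(-48165) + 837) = (38028 - 7588)*(-1/48165 + 837) = 30440*(40314104/48165) = 245432265152/9633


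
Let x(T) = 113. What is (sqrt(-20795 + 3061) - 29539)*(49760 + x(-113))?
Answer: -1473198547 + 49873*I*sqrt(17734) ≈ -1.4732e+9 + 6.6415e+6*I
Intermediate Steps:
(sqrt(-20795 + 3061) - 29539)*(49760 + x(-113)) = (sqrt(-20795 + 3061) - 29539)*(49760 + 113) = (sqrt(-17734) - 29539)*49873 = (I*sqrt(17734) - 29539)*49873 = (-29539 + I*sqrt(17734))*49873 = -1473198547 + 49873*I*sqrt(17734)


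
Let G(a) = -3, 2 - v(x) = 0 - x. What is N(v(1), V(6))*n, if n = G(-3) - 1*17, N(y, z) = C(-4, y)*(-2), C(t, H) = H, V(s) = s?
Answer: 120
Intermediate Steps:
v(x) = 2 + x (v(x) = 2 - (0 - x) = 2 - (-1)*x = 2 + x)
N(y, z) = -2*y (N(y, z) = y*(-2) = -2*y)
n = -20 (n = -3 - 1*17 = -3 - 17 = -20)
N(v(1), V(6))*n = -2*(2 + 1)*(-20) = -2*3*(-20) = -6*(-20) = 120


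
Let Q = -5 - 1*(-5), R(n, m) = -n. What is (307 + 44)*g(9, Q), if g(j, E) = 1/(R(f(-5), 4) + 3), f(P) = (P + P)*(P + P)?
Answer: -351/97 ≈ -3.6186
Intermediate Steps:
f(P) = 4*P² (f(P) = (2*P)*(2*P) = 4*P²)
Q = 0 (Q = -5 + 5 = 0)
g(j, E) = -1/97 (g(j, E) = 1/(-4*(-5)² + 3) = 1/(-4*25 + 3) = 1/(-1*100 + 3) = 1/(-100 + 3) = 1/(-97) = -1/97)
(307 + 44)*g(9, Q) = (307 + 44)*(-1/97) = 351*(-1/97) = -351/97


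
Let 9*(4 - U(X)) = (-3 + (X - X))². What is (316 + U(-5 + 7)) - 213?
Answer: 106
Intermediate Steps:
U(X) = 3 (U(X) = 4 - (-3 + (X - X))²/9 = 4 - (-3 + 0)²/9 = 4 - ⅑*(-3)² = 4 - ⅑*9 = 4 - 1 = 3)
(316 + U(-5 + 7)) - 213 = (316 + 3) - 213 = 319 - 213 = 106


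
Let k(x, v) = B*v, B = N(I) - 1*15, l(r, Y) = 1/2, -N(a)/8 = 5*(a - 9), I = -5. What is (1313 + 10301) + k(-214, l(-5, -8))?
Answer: 23773/2 ≈ 11887.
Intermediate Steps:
N(a) = 360 - 40*a (N(a) = -40*(a - 9) = -40*(-9 + a) = -8*(-45 + 5*a) = 360 - 40*a)
l(r, Y) = 1/2 (l(r, Y) = 1*(1/2) = 1/2)
B = 545 (B = (360 - 40*(-5)) - 1*15 = (360 + 200) - 15 = 560 - 15 = 545)
k(x, v) = 545*v
(1313 + 10301) + k(-214, l(-5, -8)) = (1313 + 10301) + 545*(1/2) = 11614 + 545/2 = 23773/2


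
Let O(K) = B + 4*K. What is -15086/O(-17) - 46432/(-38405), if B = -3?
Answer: 582674502/2726755 ≈ 213.69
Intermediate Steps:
O(K) = -3 + 4*K
-15086/O(-17) - 46432/(-38405) = -15086/(-3 + 4*(-17)) - 46432/(-38405) = -15086/(-3 - 68) - 46432*(-1/38405) = -15086/(-71) + 46432/38405 = -15086*(-1/71) + 46432/38405 = 15086/71 + 46432/38405 = 582674502/2726755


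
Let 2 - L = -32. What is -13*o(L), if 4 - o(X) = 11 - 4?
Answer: 39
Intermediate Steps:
L = 34 (L = 2 - 1*(-32) = 2 + 32 = 34)
o(X) = -3 (o(X) = 4 - (11 - 4) = 4 - 1*7 = 4 - 7 = -3)
-13*o(L) = -13*(-3) = 39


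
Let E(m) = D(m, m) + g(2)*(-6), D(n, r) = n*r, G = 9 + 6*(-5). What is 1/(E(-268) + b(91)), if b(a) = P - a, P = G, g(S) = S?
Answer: 1/71700 ≈ 1.3947e-5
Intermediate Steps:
G = -21 (G = 9 - 30 = -21)
P = -21
E(m) = -12 + m**2 (E(m) = m*m + 2*(-6) = m**2 - 12 = -12 + m**2)
b(a) = -21 - a
1/(E(-268) + b(91)) = 1/((-12 + (-268)**2) + (-21 - 1*91)) = 1/((-12 + 71824) + (-21 - 91)) = 1/(71812 - 112) = 1/71700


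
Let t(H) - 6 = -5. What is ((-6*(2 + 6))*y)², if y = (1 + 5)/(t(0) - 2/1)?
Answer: 82944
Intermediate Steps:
t(H) = 1 (t(H) = 6 - 5 = 1)
y = -6 (y = (1 + 5)/(1 - 2/1) = 6/(1 - 2*1) = 6/(1 - 2) = 6/(-1) = 6*(-1) = -6)
((-6*(2 + 6))*y)² = (-6*(2 + 6)*(-6))² = (-6*8*(-6))² = (-48*(-6))² = 288² = 82944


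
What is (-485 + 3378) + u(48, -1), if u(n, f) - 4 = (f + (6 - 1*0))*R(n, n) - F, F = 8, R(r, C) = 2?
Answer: 2899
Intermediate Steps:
u(n, f) = 8 + 2*f (u(n, f) = 4 + ((f + (6 - 1*0))*2 - 1*8) = 4 + ((f + (6 + 0))*2 - 8) = 4 + ((f + 6)*2 - 8) = 4 + ((6 + f)*2 - 8) = 4 + ((12 + 2*f) - 8) = 4 + (4 + 2*f) = 8 + 2*f)
(-485 + 3378) + u(48, -1) = (-485 + 3378) + (8 + 2*(-1)) = 2893 + (8 - 2) = 2893 + 6 = 2899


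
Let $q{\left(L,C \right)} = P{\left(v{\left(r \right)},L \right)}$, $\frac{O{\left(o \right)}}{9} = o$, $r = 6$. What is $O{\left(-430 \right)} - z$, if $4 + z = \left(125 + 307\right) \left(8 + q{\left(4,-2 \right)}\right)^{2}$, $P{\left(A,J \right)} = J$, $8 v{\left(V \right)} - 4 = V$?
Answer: $-66074$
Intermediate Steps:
$v{\left(V \right)} = \frac{1}{2} + \frac{V}{8}$
$O{\left(o \right)} = 9 o$
$q{\left(L,C \right)} = L$
$z = 62204$ ($z = -4 + \left(125 + 307\right) \left(8 + 4\right)^{2} = -4 + 432 \cdot 12^{2} = -4 + 432 \cdot 144 = -4 + 62208 = 62204$)
$O{\left(-430 \right)} - z = 9 \left(-430\right) - 62204 = -3870 - 62204 = -66074$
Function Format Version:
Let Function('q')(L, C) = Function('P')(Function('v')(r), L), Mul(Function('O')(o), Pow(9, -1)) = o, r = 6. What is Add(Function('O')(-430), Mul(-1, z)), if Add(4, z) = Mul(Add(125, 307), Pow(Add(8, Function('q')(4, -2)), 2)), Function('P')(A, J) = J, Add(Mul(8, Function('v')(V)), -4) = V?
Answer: -66074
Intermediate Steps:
Function('v')(V) = Add(Rational(1, 2), Mul(Rational(1, 8), V))
Function('O')(o) = Mul(9, o)
Function('q')(L, C) = L
z = 62204 (z = Add(-4, Mul(Add(125, 307), Pow(Add(8, 4), 2))) = Add(-4, Mul(432, Pow(12, 2))) = Add(-4, Mul(432, 144)) = Add(-4, 62208) = 62204)
Add(Function('O')(-430), Mul(-1, z)) = Add(Mul(9, -430), Mul(-1, 62204)) = Add(-3870, -62204) = -66074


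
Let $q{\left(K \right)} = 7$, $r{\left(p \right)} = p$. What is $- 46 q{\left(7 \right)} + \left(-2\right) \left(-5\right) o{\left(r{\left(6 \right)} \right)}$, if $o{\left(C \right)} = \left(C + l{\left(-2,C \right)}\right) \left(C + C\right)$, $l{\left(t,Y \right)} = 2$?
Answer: $638$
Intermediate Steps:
$o{\left(C \right)} = 2 C \left(2 + C\right)$ ($o{\left(C \right)} = \left(C + 2\right) \left(C + C\right) = \left(2 + C\right) 2 C = 2 C \left(2 + C\right)$)
$- 46 q{\left(7 \right)} + \left(-2\right) \left(-5\right) o{\left(r{\left(6 \right)} \right)} = \left(-46\right) 7 + \left(-2\right) \left(-5\right) 2 \cdot 6 \left(2 + 6\right) = -322 + 10 \cdot 2 \cdot 6 \cdot 8 = -322 + 10 \cdot 96 = -322 + 960 = 638$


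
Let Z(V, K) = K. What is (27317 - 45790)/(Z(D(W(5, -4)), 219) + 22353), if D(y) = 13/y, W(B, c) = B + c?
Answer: -18473/22572 ≈ -0.81840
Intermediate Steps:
(27317 - 45790)/(Z(D(W(5, -4)), 219) + 22353) = (27317 - 45790)/(219 + 22353) = -18473/22572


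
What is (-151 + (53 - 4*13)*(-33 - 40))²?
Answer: 50176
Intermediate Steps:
(-151 + (53 - 4*13)*(-33 - 40))² = (-151 + (53 - 52)*(-73))² = (-151 + 1*(-73))² = (-151 - 73)² = (-224)² = 50176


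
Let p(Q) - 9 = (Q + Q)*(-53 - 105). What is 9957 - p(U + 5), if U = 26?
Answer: 19744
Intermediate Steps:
p(Q) = 9 - 316*Q (p(Q) = 9 + (Q + Q)*(-53 - 105) = 9 + (2*Q)*(-158) = 9 - 316*Q)
9957 - p(U + 5) = 9957 - (9 - 316*(26 + 5)) = 9957 - (9 - 316*31) = 9957 - (9 - 9796) = 9957 - 1*(-9787) = 9957 + 9787 = 19744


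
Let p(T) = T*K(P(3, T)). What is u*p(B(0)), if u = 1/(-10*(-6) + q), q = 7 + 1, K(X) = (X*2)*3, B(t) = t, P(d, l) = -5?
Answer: 0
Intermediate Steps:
K(X) = 6*X (K(X) = (2*X)*3 = 6*X)
q = 8
p(T) = -30*T (p(T) = T*(6*(-5)) = T*(-30) = -30*T)
u = 1/68 (u = 1/(-10*(-6) + 8) = 1/(60 + 8) = 1/68 ≈ 0.014706)
u*p(B(0)) = (-30*0)/68 = (1/68)*0 = 0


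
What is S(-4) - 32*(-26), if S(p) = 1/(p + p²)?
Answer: 9985/12 ≈ 832.08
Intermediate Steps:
S(-4) - 32*(-26) = 1/((-4)*(1 - 4)) - 32*(-26) = -¼/(-3) + 832 = -¼*(-⅓) + 832 = 1/12 + 832 = 9985/12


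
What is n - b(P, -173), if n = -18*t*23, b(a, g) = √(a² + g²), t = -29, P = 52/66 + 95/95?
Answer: 12006 - √32596162/33 ≈ 11833.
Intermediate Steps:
P = 59/33 (P = 52*(1/66) + 95*(1/95) = 26/33 + 1 = 59/33 ≈ 1.7879)
n = 12006 (n = -18*(-29)*23 = 522*23 = 12006)
n - b(P, -173) = 12006 - √((59/33)² + (-173)²) = 12006 - √(3481/1089 + 29929) = 12006 - √(32596162/1089) = 12006 - √32596162/33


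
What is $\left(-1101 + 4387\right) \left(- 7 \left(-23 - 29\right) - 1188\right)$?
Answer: $-2707664$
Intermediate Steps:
$\left(-1101 + 4387\right) \left(- 7 \left(-23 - 29\right) - 1188\right) = 3286 \left(\left(-7\right) \left(-52\right) - 1188\right) = 3286 \left(364 - 1188\right) = 3286 \left(-824\right) = -2707664$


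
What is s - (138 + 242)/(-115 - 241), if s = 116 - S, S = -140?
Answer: 22879/89 ≈ 257.07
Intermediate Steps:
s = 256 (s = 116 - 1*(-140) = 116 + 140 = 256)
s - (138 + 242)/(-115 - 241) = 256 - (138 + 242)/(-115 - 241) = 256 - 380/(-356) = 256 - 380*(-1)/356 = 256 - 1*(-95/89) = 256 + 95/89 = 22879/89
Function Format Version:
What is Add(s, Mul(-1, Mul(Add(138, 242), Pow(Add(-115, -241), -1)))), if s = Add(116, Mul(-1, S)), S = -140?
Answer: Rational(22879, 89) ≈ 257.07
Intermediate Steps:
s = 256 (s = Add(116, Mul(-1, -140)) = Add(116, 140) = 256)
Add(s, Mul(-1, Mul(Add(138, 242), Pow(Add(-115, -241), -1)))) = Add(256, Mul(-1, Mul(Add(138, 242), Pow(Add(-115, -241), -1)))) = Add(256, Mul(-1, Mul(380, Pow(-356, -1)))) = Add(256, Mul(-1, Mul(380, Rational(-1, 356)))) = Add(256, Mul(-1, Rational(-95, 89))) = Add(256, Rational(95, 89)) = Rational(22879, 89)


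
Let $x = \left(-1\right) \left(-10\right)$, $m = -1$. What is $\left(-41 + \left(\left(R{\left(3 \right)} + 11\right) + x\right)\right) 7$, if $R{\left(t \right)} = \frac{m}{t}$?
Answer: $- \frac{427}{3} \approx -142.33$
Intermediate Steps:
$R{\left(t \right)} = - \frac{1}{t}$
$x = 10$
$\left(-41 + \left(\left(R{\left(3 \right)} + 11\right) + x\right)\right) 7 = \left(-41 + \left(\left(- \frac{1}{3} + 11\right) + 10\right)\right) 7 = \left(-41 + \left(\frac{32}{3} + 10\right)\right) 7 = \left(-41 + \frac{62}{3}\right) 7 = \left(- \frac{61}{3}\right) 7 = - \frac{427}{3}$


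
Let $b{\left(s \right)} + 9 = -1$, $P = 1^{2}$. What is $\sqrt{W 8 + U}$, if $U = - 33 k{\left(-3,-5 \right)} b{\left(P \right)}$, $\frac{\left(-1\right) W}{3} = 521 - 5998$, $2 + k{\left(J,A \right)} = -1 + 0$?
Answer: $\sqrt{130458} \approx 361.19$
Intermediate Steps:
$k{\left(J,A \right)} = -3$ ($k{\left(J,A \right)} = -2 + \left(-1 + 0\right) = -2 - 1 = -3$)
$P = 1$
$W = 16431$ ($W = - 3 \left(521 - 5998\right) = \left(-3\right) \left(-5477\right) = 16431$)
$b{\left(s \right)} = -10$ ($b{\left(s \right)} = -9 - 1 = -10$)
$U = -990$ ($U = \left(-33\right) \left(-3\right) \left(-10\right) = 99 \left(-10\right) = -990$)
$\sqrt{W 8 + U} = \sqrt{16431 \cdot 8 - 990} = \sqrt{131448 - 990} = \sqrt{130458}$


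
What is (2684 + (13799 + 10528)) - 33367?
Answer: -6356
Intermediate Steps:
(2684 + (13799 + 10528)) - 33367 = (2684 + 24327) - 33367 = 27011 - 33367 = -6356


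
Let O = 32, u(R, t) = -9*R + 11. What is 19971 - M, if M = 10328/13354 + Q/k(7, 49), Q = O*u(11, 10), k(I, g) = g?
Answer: 6552521379/327173 ≈ 20028.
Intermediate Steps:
u(R, t) = 11 - 9*R
Q = -2816 (Q = 32*(11 - 9*11) = 32*(11 - 99) = 32*(-88) = -2816)
M = -18549396/327173 (M = 10328/13354 - 2816/49 = 10328*(1/13354) - 2816*1/49 = 5164/6677 - 2816/49 = -18549396/327173 ≈ -56.696)
19971 - M = 19971 - 1*(-18549396/327173) = 19971 + 18549396/327173 = 6552521379/327173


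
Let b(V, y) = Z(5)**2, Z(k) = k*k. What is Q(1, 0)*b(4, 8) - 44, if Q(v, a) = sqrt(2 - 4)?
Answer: -44 + 625*I*sqrt(2) ≈ -44.0 + 883.88*I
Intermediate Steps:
Q(v, a) = I*sqrt(2) (Q(v, a) = sqrt(-2) = I*sqrt(2))
Z(k) = k**2
b(V, y) = 625 (b(V, y) = (5**2)**2 = 25**2 = 625)
Q(1, 0)*b(4, 8) - 44 = (I*sqrt(2))*625 - 44 = 625*I*sqrt(2) - 44 = -44 + 625*I*sqrt(2)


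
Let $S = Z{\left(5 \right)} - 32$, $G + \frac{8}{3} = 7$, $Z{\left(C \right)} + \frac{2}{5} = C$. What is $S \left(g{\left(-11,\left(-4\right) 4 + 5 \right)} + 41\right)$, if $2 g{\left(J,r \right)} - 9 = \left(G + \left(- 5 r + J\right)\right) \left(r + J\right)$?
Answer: $\frac{399629}{30} \approx 13321.0$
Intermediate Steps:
$Z{\left(C \right)} = - \frac{2}{5} + C$
$G = \frac{13}{3}$ ($G = - \frac{8}{3} + 7 = \frac{13}{3} \approx 4.3333$)
$g{\left(J,r \right)} = \frac{9}{2} + \frac{\left(J + r\right) \left(\frac{13}{3} + J - 5 r\right)}{2}$ ($g{\left(J,r \right)} = \frac{9}{2} + \frac{\left(\frac{13}{3} + \left(- 5 r + J\right)\right) \left(r + J\right)}{2} = \frac{9}{2} + \frac{\left(\frac{13}{3} + \left(J - 5 r\right)\right) \left(J + r\right)}{2} = \frac{9}{2} + \frac{\left(\frac{13}{3} + J - 5 r\right) \left(J + r\right)}{2} = \frac{9}{2} + \frac{\left(J + r\right) \left(\frac{13}{3} + J - 5 r\right)}{2}$)
$S = - \frac{137}{5}$ ($S = \left(- \frac{2}{5} + 5\right) - 32 = \frac{23}{5} - 32 = - \frac{137}{5} \approx -27.4$)
$S \left(g{\left(-11,\left(-4\right) 4 + 5 \right)} + 41\right) = - \frac{137 \left(\left(\frac{9}{2} + \frac{\left(-11\right)^{2}}{2} - \frac{5 \left(\left(-4\right) 4 + 5\right)^{2}}{2} + \frac{13}{6} \left(-11\right) + \frac{13 \left(\left(-4\right) 4 + 5\right)}{6} - - 22 \left(\left(-4\right) 4 + 5\right)\right) + 41\right)}{5} = - \frac{137 \left(\left(\frac{9}{2} + \frac{1}{2} \cdot 121 - \frac{5 \left(-16 + 5\right)^{2}}{2} - \frac{143}{6} + \frac{13 \left(-16 + 5\right)}{6} - - 22 \left(-16 + 5\right)\right) + 41\right)}{5} = - \frac{137 \left(\left(\frac{9}{2} + \frac{121}{2} - \frac{5 \left(-11\right)^{2}}{2} - \frac{143}{6} + \frac{13}{6} \left(-11\right) - \left(-22\right) \left(-11\right)\right) + 41\right)}{5} = - \frac{137 \left(\left(\frac{9}{2} + \frac{121}{2} - \frac{605}{2} - \frac{143}{6} - \frac{143}{6} - 242\right) + 41\right)}{5} = - \frac{137 \left(- \frac{3163}{6} + 41\right)}{5} = \left(- \frac{137}{5}\right) \left(- \frac{2917}{6}\right) = \frac{399629}{30}$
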